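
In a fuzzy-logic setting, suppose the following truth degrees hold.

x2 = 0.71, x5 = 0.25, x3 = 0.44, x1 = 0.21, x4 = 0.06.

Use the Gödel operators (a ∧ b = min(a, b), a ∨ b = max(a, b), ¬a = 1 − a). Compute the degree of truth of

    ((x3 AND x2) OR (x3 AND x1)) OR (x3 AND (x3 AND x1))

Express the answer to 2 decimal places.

x3 AND x2 = min(a, b) on (0.44, 0.71) = 0.44
x3 AND x1 = min(a, b) on (0.44, 0.21) = 0.21
(x3 AND x2) OR (x3 AND x1) = max(a, b) on (0.44, 0.21) = 0.44
x3 AND x1 = min(a, b) on (0.44, 0.21) = 0.21
x3 AND (x3 AND x1) = min(a, b) on (0.44, 0.21) = 0.21
((x3 AND x2) OR (x3 AND x1)) OR (x3 AND (x3 AND x1)) = max(a, b) on (0.44, 0.21) = 0.44

0.44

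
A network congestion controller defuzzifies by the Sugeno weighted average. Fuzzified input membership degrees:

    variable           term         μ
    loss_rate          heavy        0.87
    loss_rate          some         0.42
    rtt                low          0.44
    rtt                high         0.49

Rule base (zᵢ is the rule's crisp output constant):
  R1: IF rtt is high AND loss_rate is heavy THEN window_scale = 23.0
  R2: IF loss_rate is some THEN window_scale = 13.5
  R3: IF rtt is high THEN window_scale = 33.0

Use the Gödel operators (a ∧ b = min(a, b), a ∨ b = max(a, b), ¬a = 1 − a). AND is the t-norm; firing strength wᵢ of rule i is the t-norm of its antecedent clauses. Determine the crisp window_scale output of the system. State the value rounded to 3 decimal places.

23.650

R1 (z=23.0): high=0.49, heavy=0.87; AND[min(a, b)] → w = 0.49
R2 (z=13.5): some=0.42 → w = 0.42
R3 (z=33.0): high=0.49 → w = 0.49
Weighted average = (0.49·23.0 + 0.42·13.5 + 0.49·33.0) / (0.49 + 0.42 + 0.49)
  = 33.1100 / 1.4000 = 23.650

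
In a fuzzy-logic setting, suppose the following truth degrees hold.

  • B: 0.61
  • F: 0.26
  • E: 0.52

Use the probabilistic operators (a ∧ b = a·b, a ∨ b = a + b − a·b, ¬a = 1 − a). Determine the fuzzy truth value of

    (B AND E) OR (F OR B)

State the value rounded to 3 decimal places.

B AND E = a·b on (0.6100, 0.5200) = 0.3172
F OR B = a + b − a·b on (0.2600, 0.6100) = 0.7114
(B AND E) OR (F OR B) = a + b − a·b on (0.3172, 0.7114) = 0.8029

0.803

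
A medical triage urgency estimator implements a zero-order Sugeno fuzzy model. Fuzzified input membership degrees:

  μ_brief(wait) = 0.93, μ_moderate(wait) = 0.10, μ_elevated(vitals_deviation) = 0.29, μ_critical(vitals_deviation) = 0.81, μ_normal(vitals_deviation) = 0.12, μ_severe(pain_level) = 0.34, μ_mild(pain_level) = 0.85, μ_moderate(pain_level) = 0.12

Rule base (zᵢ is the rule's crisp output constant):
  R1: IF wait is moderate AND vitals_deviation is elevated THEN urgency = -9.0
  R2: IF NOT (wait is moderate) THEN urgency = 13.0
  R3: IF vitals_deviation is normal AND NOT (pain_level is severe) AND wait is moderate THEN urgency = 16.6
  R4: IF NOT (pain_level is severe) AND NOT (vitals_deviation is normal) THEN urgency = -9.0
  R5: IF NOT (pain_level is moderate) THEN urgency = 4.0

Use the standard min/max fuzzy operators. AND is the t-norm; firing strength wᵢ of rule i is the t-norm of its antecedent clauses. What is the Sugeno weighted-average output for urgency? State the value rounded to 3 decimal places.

R1 (z=-9.0): moderate=0.10, elevated=0.29; AND[min(a, b)] → w = 0.10
R2 (z=13.0): ¬moderate=1−0.10=0.90 → w = 0.90
R3 (z=16.6): normal=0.12, ¬severe=1−0.34=0.66, moderate=0.10; AND[min(a, b)] → w = 0.10
R4 (z=-9.0): ¬severe=1−0.34=0.66, ¬normal=1−0.12=0.88; AND[min(a, b)] → w = 0.66
R5 (z=4.0): ¬moderate=1−0.12=0.88 → w = 0.88
Weighted average = (0.10·-9.0 + 0.90·13.0 + 0.10·16.6 + 0.66·-9.0 + 0.88·4.0) / (0.10 + 0.90 + 0.10 + 0.66 + 0.88)
  = 10.0400 / 2.6400 = 3.803

3.803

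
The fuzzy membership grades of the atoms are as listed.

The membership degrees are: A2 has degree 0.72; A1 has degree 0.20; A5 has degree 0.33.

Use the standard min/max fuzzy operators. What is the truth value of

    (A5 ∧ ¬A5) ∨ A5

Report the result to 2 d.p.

0.33

¬A5 = 1 − 0.33 = 0.67
A5 ∧ ¬A5 = min(a, b) on (0.33, 0.67) = 0.33
(A5 ∧ ¬A5) ∨ A5 = max(a, b) on (0.33, 0.33) = 0.33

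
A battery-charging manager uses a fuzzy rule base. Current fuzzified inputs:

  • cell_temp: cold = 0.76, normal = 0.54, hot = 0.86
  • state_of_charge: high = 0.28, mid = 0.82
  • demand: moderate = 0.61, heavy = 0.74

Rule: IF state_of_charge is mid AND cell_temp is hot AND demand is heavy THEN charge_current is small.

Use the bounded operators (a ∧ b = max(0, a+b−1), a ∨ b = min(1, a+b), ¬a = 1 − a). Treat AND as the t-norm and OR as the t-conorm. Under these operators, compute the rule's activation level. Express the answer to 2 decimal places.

firing strength: mid=0.82, hot=0.86, heavy=0.74; AND[max(0, a+b−1)] → w = 0.42

0.42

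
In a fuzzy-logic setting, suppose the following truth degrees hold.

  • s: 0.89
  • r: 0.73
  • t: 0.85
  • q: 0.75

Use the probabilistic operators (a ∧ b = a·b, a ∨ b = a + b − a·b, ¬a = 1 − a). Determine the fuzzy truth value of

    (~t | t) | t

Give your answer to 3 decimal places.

0.981

~t = 1 − 0.8500 = 0.1500
~t | t = a + b − a·b on (0.1500, 0.8500) = 0.8725
(~t | t) | t = a + b − a·b on (0.8725, 0.8500) = 0.9809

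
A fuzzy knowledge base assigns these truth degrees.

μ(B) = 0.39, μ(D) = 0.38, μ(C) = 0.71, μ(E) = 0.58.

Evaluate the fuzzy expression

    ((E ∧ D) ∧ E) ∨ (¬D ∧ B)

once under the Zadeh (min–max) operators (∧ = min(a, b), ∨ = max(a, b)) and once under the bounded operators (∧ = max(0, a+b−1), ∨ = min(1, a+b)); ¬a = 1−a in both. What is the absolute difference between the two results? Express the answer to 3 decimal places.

0.380

Under Zadeh (min–max):
  E ∧ D = min(a, b) on (0.58, 0.38) = 0.38
  (E ∧ D) ∧ E = min(a, b) on (0.38, 0.58) = 0.38
  ¬D = 1 − 0.38 = 0.62
  ¬D ∧ B = min(a, b) on (0.62, 0.39) = 0.39
  ((E ∧ D) ∧ E) ∨ (¬D ∧ B) = max(a, b) on (0.38, 0.39) = 0.39
  → value = 0.3900
Under bounded:
  E ∧ D = max(0, a+b−1) on (0.58, 0.38) = 0.00
  (E ∧ D) ∧ E = max(0, a+b−1) on (0.00, 0.58) = 0.00
  ¬D = 1 − 0.38 = 0.62
  ¬D ∧ B = max(0, a+b−1) on (0.62, 0.39) = 0.01
  ((E ∧ D) ∧ E) ∨ (¬D ∧ B) = min(1, a+b) on (0.00, 0.01) = 0.01
  → value = 0.0100
|0.3900 − 0.0100| = 0.380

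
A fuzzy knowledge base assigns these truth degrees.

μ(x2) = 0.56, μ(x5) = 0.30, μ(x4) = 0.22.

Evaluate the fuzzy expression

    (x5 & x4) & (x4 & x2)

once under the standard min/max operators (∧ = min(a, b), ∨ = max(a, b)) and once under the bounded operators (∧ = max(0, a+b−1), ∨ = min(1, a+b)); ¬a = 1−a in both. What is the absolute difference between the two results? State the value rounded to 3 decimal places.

Under standard min/max:
  x5 & x4 = min(a, b) on (0.30, 0.22) = 0.22
  x4 & x2 = min(a, b) on (0.22, 0.56) = 0.22
  (x5 & x4) & (x4 & x2) = min(a, b) on (0.22, 0.22) = 0.22
  → value = 0.2200
Under bounded:
  x5 & x4 = max(0, a+b−1) on (0.30, 0.22) = 0.00
  x4 & x2 = max(0, a+b−1) on (0.22, 0.56) = 0.00
  (x5 & x4) & (x4 & x2) = max(0, a+b−1) on (0.00, 0.00) = 0.00
  → value = 0.0000
|0.2200 − 0.0000| = 0.220

0.220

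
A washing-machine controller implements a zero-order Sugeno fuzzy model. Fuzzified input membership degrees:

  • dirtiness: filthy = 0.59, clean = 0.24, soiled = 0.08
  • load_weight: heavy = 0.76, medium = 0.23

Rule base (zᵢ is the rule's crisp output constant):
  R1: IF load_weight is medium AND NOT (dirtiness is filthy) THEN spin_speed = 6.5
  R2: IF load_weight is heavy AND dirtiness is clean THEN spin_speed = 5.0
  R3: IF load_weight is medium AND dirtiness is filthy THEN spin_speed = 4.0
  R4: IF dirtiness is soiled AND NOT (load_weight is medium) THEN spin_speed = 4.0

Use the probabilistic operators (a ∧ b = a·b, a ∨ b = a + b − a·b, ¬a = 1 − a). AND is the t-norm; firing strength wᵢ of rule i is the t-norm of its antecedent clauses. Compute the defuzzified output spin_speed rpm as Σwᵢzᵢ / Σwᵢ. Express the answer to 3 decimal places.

4.882

R1 (z=6.5): medium=0.23, ¬filthy=1−0.59=0.41; AND[a·b] → w = 0.0943
R2 (z=5.0): heavy=0.76, clean=0.24; AND[a·b] → w = 0.1824
R3 (z=4.0): medium=0.23, filthy=0.59; AND[a·b] → w = 0.1357
R4 (z=4.0): soiled=0.08, ¬medium=1−0.23=0.77; AND[a·b] → w = 0.0616
Weighted average = (0.0943·6.5 + 0.1824·5.0 + 0.1357·4.0 + 0.0616·4.0) / (0.0943 + 0.1824 + 0.1357 + 0.0616)
  = 2.3142 / 0.4740 = 4.882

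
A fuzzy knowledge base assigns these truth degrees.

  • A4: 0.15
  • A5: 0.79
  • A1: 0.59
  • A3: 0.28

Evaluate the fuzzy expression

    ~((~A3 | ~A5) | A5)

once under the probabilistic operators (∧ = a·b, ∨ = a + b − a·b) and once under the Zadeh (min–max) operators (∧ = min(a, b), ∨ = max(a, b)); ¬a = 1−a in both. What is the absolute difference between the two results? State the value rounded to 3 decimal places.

Under probabilistic:
  ~A3 = 1 − 0.2800 = 0.7200
  ~A5 = 1 − 0.7900 = 0.2100
  ~A3 | ~A5 = a + b − a·b on (0.7200, 0.2100) = 0.7788
  (~A3 | ~A5) | A5 = a + b − a·b on (0.7788, 0.7900) = 0.9535
  ~((~A3 | ~A5) | A5) = 1 − 0.9535 = 0.0465
  → value = 0.0465
Under Zadeh (min–max):
  ~A3 = 1 − 0.28 = 0.72
  ~A5 = 1 − 0.79 = 0.21
  ~A3 | ~A5 = max(a, b) on (0.72, 0.21) = 0.72
  (~A3 | ~A5) | A5 = max(a, b) on (0.72, 0.79) = 0.79
  ~((~A3 | ~A5) | A5) = 1 − 0.79 = 0.21
  → value = 0.2100
|0.0465 − 0.2100| = 0.164

0.164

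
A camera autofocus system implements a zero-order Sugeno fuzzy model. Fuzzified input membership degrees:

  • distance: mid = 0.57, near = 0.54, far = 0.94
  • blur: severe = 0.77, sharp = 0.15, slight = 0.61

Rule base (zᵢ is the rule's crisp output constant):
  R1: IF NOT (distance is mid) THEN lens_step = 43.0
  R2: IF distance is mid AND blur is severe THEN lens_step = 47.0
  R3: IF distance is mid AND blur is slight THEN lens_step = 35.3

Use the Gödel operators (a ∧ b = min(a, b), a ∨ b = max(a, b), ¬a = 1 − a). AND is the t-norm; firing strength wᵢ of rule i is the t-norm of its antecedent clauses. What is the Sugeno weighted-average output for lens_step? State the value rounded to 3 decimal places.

41.657

R1 (z=43.0): ¬mid=1−0.57=0.43 → w = 0.43
R2 (z=47.0): mid=0.57, severe=0.77; AND[min(a, b)] → w = 0.57
R3 (z=35.3): mid=0.57, slight=0.61; AND[min(a, b)] → w = 0.57
Weighted average = (0.43·43.0 + 0.57·47.0 + 0.57·35.3) / (0.43 + 0.57 + 0.57)
  = 65.4010 / 1.5700 = 41.657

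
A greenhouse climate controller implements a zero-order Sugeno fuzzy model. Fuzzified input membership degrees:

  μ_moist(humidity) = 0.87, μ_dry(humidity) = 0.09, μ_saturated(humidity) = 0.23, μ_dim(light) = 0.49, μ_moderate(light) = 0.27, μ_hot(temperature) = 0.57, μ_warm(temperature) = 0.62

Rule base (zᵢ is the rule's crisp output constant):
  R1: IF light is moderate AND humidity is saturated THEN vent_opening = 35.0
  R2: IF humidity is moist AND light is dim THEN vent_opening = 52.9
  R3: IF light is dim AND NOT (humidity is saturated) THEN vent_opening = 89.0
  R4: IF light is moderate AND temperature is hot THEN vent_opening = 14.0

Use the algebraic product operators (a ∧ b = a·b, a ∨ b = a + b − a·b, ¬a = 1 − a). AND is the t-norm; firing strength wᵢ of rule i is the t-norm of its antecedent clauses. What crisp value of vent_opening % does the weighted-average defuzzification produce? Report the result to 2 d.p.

59.30

R1 (z=35.0): moderate=0.27, saturated=0.23; AND[a·b] → w = 0.0621
R2 (z=52.9): moist=0.87, dim=0.49; AND[a·b] → w = 0.4263
R3 (z=89.0): dim=0.49, ¬saturated=1−0.23=0.77; AND[a·b] → w = 0.3773
R4 (z=14.0): moderate=0.27, hot=0.57; AND[a·b] → w = 0.1539
Weighted average = (0.0621·35.0 + 0.4263·52.9 + 0.3773·89.0 + 0.1539·14.0) / (0.0621 + 0.4263 + 0.3773 + 0.1539)
  = 60.4591 / 1.0196 = 59.30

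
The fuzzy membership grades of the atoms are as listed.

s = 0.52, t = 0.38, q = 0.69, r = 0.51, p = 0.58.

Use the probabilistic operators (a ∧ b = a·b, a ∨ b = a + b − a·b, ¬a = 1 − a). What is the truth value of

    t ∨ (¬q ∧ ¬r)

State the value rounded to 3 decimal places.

0.474

¬q = 1 − 0.6900 = 0.3100
¬r = 1 − 0.5100 = 0.4900
¬q ∧ ¬r = a·b on (0.3100, 0.4900) = 0.1519
t ∨ (¬q ∧ ¬r) = a + b − a·b on (0.3800, 0.1519) = 0.4742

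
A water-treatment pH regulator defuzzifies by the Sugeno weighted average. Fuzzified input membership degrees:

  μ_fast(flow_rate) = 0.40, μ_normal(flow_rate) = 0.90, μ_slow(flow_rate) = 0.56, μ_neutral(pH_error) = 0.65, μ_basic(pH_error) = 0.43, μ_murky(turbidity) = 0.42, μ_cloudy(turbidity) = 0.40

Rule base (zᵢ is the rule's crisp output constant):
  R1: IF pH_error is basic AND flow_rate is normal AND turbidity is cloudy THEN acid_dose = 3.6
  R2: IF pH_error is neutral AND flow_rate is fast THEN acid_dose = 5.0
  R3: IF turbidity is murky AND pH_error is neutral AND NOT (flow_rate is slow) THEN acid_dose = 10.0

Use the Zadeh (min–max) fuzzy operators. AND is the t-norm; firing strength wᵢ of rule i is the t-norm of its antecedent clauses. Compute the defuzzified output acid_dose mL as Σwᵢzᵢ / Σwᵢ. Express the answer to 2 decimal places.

R1 (z=3.6): basic=0.43, normal=0.90, cloudy=0.40; AND[min(a, b)] → w = 0.40
R2 (z=5.0): neutral=0.65, fast=0.40; AND[min(a, b)] → w = 0.40
R3 (z=10.0): murky=0.42, neutral=0.65, ¬slow=1−0.56=0.44; AND[min(a, b)] → w = 0.42
Weighted average = (0.40·3.6 + 0.40·5.0 + 0.42·10.0) / (0.40 + 0.40 + 0.42)
  = 7.6400 / 1.2200 = 6.26

6.26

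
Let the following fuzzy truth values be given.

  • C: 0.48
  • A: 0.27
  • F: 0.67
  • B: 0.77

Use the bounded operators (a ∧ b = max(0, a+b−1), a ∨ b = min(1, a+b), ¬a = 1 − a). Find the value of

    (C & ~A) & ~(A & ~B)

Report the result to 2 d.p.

0.21

~A = 1 − 0.27 = 0.73
C & ~A = max(0, a+b−1) on (0.48, 0.73) = 0.21
~B = 1 − 0.77 = 0.23
A & ~B = max(0, a+b−1) on (0.27, 0.23) = 0.00
~(A & ~B) = 1 − 0.00 = 1.00
(C & ~A) & ~(A & ~B) = max(0, a+b−1) on (0.21, 1.00) = 0.21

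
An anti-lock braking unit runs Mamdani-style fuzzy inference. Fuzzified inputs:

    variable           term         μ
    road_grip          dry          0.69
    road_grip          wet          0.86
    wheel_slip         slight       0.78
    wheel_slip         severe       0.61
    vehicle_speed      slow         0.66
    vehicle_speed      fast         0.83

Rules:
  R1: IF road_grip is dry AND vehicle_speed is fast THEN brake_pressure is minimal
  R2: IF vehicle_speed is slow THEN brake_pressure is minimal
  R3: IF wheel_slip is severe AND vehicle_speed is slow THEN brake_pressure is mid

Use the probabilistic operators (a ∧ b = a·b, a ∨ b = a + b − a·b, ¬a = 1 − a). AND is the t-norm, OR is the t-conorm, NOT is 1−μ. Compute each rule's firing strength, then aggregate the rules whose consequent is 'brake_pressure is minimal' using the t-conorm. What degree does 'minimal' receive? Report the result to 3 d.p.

R1: dry=0.69, fast=0.83; AND[a·b] → w = 0.5727
R2: slow=0.66 → w = 0.6600
R3: severe=0.61, slow=0.66; AND[a·b] → w = 0.4026
Rules with consequent 'minimal': {R1, R2} → strengths 0.5727, 0.6600
Aggregate via t-conorm [a + b − a·b]: 0.8547

0.855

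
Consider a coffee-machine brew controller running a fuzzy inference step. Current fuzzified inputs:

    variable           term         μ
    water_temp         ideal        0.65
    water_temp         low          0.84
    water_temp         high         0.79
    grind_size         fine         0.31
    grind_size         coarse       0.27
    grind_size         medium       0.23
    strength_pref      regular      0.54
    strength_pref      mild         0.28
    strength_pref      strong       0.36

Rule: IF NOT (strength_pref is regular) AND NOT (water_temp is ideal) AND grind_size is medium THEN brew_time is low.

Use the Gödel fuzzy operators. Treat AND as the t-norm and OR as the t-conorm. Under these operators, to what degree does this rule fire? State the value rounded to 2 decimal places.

0.23

firing strength: ¬regular=1−0.54=0.46, ¬ideal=1−0.65=0.35, medium=0.23; AND[min(a, b)] → w = 0.23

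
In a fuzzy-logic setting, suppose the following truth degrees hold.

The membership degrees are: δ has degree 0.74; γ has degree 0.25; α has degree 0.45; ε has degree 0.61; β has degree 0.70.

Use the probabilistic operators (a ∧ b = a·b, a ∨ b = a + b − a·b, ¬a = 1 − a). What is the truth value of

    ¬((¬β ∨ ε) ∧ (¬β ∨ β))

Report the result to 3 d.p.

0.426

¬β = 1 − 0.7000 = 0.3000
¬β ∨ ε = a + b − a·b on (0.3000, 0.6100) = 0.7270
¬β = 1 − 0.7000 = 0.3000
¬β ∨ β = a + b − a·b on (0.3000, 0.7000) = 0.7900
(¬β ∨ ε) ∧ (¬β ∨ β) = a·b on (0.7270, 0.7900) = 0.5743
¬((¬β ∨ ε) ∧ (¬β ∨ β)) = 1 − 0.5743 = 0.4257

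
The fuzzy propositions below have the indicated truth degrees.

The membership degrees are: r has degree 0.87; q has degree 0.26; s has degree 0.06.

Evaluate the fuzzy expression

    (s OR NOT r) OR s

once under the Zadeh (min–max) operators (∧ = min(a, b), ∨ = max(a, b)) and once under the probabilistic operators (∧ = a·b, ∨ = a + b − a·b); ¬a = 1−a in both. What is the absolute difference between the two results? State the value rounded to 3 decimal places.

0.101

Under Zadeh (min–max):
  NOT r = 1 − 0.87 = 0.13
  s OR NOT r = max(a, b) on (0.06, 0.13) = 0.13
  (s OR NOT r) OR s = max(a, b) on (0.13, 0.06) = 0.13
  → value = 0.1300
Under probabilistic:
  NOT r = 1 − 0.8700 = 0.1300
  s OR NOT r = a + b − a·b on (0.0600, 0.1300) = 0.1822
  (s OR NOT r) OR s = a + b − a·b on (0.1822, 0.0600) = 0.2313
  → value = 0.2313
|0.1300 − 0.2313| = 0.101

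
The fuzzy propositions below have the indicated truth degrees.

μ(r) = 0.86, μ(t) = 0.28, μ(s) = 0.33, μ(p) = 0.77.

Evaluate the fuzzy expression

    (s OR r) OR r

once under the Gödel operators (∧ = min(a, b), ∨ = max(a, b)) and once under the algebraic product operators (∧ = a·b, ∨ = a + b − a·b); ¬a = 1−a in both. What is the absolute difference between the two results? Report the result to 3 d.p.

Under Gödel:
  s OR r = max(a, b) on (0.33, 0.86) = 0.86
  (s OR r) OR r = max(a, b) on (0.86, 0.86) = 0.86
  → value = 0.8600
Under algebraic product:
  s OR r = a + b − a·b on (0.3300, 0.8600) = 0.9062
  (s OR r) OR r = a + b − a·b on (0.9062, 0.8600) = 0.9869
  → value = 0.9869
|0.8600 − 0.9869| = 0.127

0.127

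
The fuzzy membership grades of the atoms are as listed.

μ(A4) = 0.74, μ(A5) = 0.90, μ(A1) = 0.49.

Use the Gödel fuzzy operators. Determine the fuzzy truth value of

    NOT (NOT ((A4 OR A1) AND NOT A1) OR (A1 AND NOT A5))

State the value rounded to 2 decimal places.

0.51

A4 OR A1 = max(a, b) on (0.74, 0.49) = 0.74
NOT A1 = 1 − 0.49 = 0.51
(A4 OR A1) AND NOT A1 = min(a, b) on (0.74, 0.51) = 0.51
NOT ((A4 OR A1) AND NOT A1) = 1 − 0.51 = 0.49
NOT A5 = 1 − 0.90 = 0.10
A1 AND NOT A5 = min(a, b) on (0.49, 0.10) = 0.10
NOT ((A4 OR A1) AND NOT A1) OR (A1 AND NOT A5) = max(a, b) on (0.49, 0.10) = 0.49
NOT (NOT ((A4 OR A1) AND NOT A1) OR (A1 AND NOT A5)) = 1 − 0.49 = 0.51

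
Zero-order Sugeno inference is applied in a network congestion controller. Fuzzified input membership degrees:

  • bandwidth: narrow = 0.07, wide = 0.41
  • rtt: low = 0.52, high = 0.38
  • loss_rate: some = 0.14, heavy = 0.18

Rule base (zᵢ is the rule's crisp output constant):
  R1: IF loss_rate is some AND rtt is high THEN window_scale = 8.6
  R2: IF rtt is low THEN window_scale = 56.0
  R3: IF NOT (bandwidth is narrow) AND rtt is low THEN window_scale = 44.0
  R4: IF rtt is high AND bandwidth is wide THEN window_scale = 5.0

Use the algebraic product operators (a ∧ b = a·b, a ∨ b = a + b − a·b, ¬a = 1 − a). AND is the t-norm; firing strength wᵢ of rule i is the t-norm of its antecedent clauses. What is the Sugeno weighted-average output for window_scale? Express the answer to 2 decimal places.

R1 (z=8.6): some=0.14, high=0.38; AND[a·b] → w = 0.0532
R2 (z=56.0): low=0.52 → w = 0.5200
R3 (z=44.0): ¬narrow=1−0.07=0.93, low=0.52; AND[a·b] → w = 0.4836
R4 (z=5.0): high=0.38, wide=0.41; AND[a·b] → w = 0.1558
Weighted average = (0.0532·8.6 + 0.5200·56.0 + 0.4836·44.0 + 0.1558·5.0) / (0.0532 + 0.5200 + 0.4836 + 0.1558)
  = 51.6349 / 1.2126 = 42.58

42.58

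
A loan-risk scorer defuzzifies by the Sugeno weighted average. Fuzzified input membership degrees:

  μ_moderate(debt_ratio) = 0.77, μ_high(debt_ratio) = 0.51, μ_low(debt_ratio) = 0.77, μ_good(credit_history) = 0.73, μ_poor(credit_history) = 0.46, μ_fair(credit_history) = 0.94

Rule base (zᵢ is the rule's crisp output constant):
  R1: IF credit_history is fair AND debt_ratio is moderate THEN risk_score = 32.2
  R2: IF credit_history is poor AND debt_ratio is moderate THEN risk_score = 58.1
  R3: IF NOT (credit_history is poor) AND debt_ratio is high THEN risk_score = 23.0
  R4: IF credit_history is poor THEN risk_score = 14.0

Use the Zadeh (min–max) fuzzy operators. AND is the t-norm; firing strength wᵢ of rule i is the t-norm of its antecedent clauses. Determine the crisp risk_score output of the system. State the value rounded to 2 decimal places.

R1 (z=32.2): fair=0.94, moderate=0.77; AND[min(a, b)] → w = 0.77
R2 (z=58.1): poor=0.46, moderate=0.77; AND[min(a, b)] → w = 0.46
R3 (z=23.0): ¬poor=1−0.46=0.54, high=0.51; AND[min(a, b)] → w = 0.51
R4 (z=14.0): poor=0.46 → w = 0.46
Weighted average = (0.77·32.2 + 0.46·58.1 + 0.51·23.0 + 0.46·14.0) / (0.77 + 0.46 + 0.51 + 0.46)
  = 69.6900 / 2.2000 = 31.68

31.68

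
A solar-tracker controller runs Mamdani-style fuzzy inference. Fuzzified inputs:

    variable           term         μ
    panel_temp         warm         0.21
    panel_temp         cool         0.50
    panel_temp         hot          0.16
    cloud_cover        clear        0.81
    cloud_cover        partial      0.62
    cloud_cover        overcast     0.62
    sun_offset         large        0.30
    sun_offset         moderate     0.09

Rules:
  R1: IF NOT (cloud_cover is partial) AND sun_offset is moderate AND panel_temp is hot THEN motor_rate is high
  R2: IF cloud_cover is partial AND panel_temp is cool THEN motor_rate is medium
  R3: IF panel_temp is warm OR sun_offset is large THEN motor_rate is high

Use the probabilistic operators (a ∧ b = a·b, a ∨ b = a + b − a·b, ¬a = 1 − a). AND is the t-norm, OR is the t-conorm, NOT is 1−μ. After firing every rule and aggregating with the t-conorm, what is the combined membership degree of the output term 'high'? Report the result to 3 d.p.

0.450

R1: ¬partial=1−0.62=0.38, moderate=0.09, hot=0.16; AND[a·b] → w = 0.0055
R2: partial=0.62, cool=0.50; AND[a·b] → w = 0.3100
R3: warm=0.21, large=0.30; OR[a + b − a·b] → w = 0.4470
Rules with consequent 'high': {R1, R3} → strengths 0.0055, 0.4470
Aggregate via t-conorm [a + b − a·b]: 0.4500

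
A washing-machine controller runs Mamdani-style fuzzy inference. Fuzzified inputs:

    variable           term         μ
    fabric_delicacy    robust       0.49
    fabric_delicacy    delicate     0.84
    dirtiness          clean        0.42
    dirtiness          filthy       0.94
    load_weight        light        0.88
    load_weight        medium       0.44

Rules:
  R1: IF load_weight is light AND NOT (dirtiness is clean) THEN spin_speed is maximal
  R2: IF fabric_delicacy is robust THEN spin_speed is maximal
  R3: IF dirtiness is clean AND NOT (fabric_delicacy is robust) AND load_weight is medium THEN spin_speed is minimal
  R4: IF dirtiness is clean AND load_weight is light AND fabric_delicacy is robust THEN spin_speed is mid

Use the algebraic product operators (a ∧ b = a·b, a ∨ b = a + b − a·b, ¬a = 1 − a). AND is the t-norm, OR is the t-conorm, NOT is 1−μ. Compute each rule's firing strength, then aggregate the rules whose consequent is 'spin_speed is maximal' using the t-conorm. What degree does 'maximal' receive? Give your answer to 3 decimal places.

0.750

R1: light=0.88, ¬clean=1−0.42=0.58; AND[a·b] → w = 0.5104
R2: robust=0.49 → w = 0.4900
R3: clean=0.42, ¬robust=1−0.49=0.51, medium=0.44; AND[a·b] → w = 0.0942
R4: clean=0.42, light=0.88, robust=0.49; AND[a·b] → w = 0.1811
Rules with consequent 'maximal': {R1, R2} → strengths 0.5104, 0.4900
Aggregate via t-conorm [a + b − a·b]: 0.7503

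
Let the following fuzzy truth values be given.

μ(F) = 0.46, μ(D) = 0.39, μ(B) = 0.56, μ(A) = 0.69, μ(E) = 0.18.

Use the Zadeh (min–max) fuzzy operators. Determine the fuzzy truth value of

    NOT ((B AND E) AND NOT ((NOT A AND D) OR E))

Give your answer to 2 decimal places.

0.82

B AND E = min(a, b) on (0.56, 0.18) = 0.18
NOT A = 1 − 0.69 = 0.31
NOT A AND D = min(a, b) on (0.31, 0.39) = 0.31
(NOT A AND D) OR E = max(a, b) on (0.31, 0.18) = 0.31
NOT ((NOT A AND D) OR E) = 1 − 0.31 = 0.69
(B AND E) AND NOT ((NOT A AND D) OR E) = min(a, b) on (0.18, 0.69) = 0.18
NOT ((B AND E) AND NOT ((NOT A AND D) OR E)) = 1 − 0.18 = 0.82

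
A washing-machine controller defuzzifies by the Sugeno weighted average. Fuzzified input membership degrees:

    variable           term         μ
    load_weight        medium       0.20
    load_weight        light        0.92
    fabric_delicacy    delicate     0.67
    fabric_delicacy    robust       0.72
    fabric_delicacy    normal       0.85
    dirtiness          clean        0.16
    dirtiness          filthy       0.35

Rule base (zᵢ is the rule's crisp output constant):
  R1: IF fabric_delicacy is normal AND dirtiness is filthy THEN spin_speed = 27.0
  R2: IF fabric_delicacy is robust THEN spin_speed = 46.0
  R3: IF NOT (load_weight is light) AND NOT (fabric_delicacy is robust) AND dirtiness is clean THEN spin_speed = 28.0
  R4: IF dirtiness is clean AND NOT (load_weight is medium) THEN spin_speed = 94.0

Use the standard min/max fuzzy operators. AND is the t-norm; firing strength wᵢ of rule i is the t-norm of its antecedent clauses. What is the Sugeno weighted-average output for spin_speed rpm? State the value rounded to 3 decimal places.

45.687

R1 (z=27.0): normal=0.85, filthy=0.35; AND[min(a, b)] → w = 0.35
R2 (z=46.0): robust=0.72 → w = 0.72
R3 (z=28.0): ¬light=1−0.92=0.08, ¬robust=1−0.72=0.28, clean=0.16; AND[min(a, b)] → w = 0.08
R4 (z=94.0): clean=0.16, ¬medium=1−0.20=0.80; AND[min(a, b)] → w = 0.16
Weighted average = (0.35·27.0 + 0.72·46.0 + 0.08·28.0 + 0.16·94.0) / (0.35 + 0.72 + 0.08 + 0.16)
  = 59.8500 / 1.3100 = 45.687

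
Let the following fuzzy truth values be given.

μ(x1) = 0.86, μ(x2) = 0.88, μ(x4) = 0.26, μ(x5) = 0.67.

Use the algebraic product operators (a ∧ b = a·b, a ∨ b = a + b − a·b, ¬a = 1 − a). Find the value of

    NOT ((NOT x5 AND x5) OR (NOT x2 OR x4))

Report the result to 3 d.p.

NOT x5 = 1 − 0.6700 = 0.3300
NOT x5 AND x5 = a·b on (0.3300, 0.6700) = 0.2211
NOT x2 = 1 − 0.8800 = 0.1200
NOT x2 OR x4 = a + b − a·b on (0.1200, 0.2600) = 0.3488
(NOT x5 AND x5) OR (NOT x2 OR x4) = a + b − a·b on (0.2211, 0.3488) = 0.4928
NOT ((NOT x5 AND x5) OR (NOT x2 OR x4)) = 1 − 0.4928 = 0.5072

0.507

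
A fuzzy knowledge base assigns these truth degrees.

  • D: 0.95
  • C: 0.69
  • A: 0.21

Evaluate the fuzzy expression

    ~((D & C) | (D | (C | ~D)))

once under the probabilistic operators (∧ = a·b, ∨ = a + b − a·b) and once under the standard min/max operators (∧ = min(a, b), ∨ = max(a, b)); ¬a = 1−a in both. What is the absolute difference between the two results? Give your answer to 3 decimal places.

0.045

Under probabilistic:
  D & C = a·b on (0.9500, 0.6900) = 0.6555
  ~D = 1 − 0.9500 = 0.0500
  C | ~D = a + b − a·b on (0.6900, 0.0500) = 0.7055
  D | (C | ~D) = a + b − a·b on (0.9500, 0.7055) = 0.9853
  (D & C) | (D | (C | ~D)) = a + b − a·b on (0.6555, 0.9853) = 0.9949
  ~((D & C) | (D | (C | ~D))) = 1 − 0.9949 = 0.0051
  → value = 0.0051
Under standard min/max:
  D & C = min(a, b) on (0.95, 0.69) = 0.69
  ~D = 1 − 0.95 = 0.05
  C | ~D = max(a, b) on (0.69, 0.05) = 0.69
  D | (C | ~D) = max(a, b) on (0.95, 0.69) = 0.95
  (D & C) | (D | (C | ~D)) = max(a, b) on (0.69, 0.95) = 0.95
  ~((D & C) | (D | (C | ~D))) = 1 − 0.95 = 0.05
  → value = 0.0500
|0.0051 − 0.0500| = 0.045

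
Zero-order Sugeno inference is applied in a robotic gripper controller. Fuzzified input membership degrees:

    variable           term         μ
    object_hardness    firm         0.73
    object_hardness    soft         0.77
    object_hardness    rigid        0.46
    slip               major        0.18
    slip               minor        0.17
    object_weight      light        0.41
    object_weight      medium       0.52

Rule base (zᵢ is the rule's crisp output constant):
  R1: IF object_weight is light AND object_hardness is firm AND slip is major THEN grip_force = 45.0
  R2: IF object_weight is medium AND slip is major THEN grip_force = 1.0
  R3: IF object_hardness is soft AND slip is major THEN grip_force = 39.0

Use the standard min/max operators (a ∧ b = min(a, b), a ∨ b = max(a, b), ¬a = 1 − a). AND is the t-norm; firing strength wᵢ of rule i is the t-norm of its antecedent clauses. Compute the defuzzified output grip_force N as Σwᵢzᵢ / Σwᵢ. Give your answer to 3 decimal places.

28.333

R1 (z=45.0): light=0.41, firm=0.73, major=0.18; AND[min(a, b)] → w = 0.18
R2 (z=1.0): medium=0.52, major=0.18; AND[min(a, b)] → w = 0.18
R3 (z=39.0): soft=0.77, major=0.18; AND[min(a, b)] → w = 0.18
Weighted average = (0.18·45.0 + 0.18·1.0 + 0.18·39.0) / (0.18 + 0.18 + 0.18)
  = 15.3000 / 0.5400 = 28.333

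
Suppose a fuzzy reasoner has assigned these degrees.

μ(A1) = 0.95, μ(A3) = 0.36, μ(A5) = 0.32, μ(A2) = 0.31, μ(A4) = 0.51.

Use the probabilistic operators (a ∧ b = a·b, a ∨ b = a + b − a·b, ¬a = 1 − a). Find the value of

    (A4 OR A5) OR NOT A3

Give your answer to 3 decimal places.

A4 OR A5 = a + b − a·b on (0.5100, 0.3200) = 0.6668
NOT A3 = 1 − 0.3600 = 0.6400
(A4 OR A5) OR NOT A3 = a + b − a·b on (0.6668, 0.6400) = 0.8800

0.880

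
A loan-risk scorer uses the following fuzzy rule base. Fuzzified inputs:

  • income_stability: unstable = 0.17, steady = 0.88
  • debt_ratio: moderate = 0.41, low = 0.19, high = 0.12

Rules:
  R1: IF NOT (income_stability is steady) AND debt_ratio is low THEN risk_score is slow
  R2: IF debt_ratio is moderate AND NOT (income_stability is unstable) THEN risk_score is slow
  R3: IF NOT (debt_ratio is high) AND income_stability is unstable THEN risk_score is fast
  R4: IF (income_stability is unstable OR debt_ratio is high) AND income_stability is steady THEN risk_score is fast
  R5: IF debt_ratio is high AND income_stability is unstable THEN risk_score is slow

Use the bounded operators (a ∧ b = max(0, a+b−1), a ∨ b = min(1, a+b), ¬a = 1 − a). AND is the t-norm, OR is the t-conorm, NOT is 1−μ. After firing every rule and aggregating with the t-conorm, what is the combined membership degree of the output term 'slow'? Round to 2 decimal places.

R1: ¬steady=1−0.88=0.12, low=0.19; AND[max(0, a+b−1)] → w = 0.00
R2: moderate=0.41, ¬unstable=1−0.17=0.83; AND[max(0, a+b−1)] → w = 0.24
R3: ¬high=1−0.12=0.88, unstable=0.17; AND[max(0, a+b−1)] → w = 0.05
R4: (unstable=0.17 OR high=0.12) = 0.29; AND[max(0, a+b−1)] with steady=0.88 → w = 0.17
R5: high=0.12, unstable=0.17; AND[max(0, a+b−1)] → w = 0.00
Rules with consequent 'slow': {R1, R2, R5} → strengths 0.00, 0.24, 0.00
Aggregate via t-conorm [min(1, a+b)]: 0.24

0.24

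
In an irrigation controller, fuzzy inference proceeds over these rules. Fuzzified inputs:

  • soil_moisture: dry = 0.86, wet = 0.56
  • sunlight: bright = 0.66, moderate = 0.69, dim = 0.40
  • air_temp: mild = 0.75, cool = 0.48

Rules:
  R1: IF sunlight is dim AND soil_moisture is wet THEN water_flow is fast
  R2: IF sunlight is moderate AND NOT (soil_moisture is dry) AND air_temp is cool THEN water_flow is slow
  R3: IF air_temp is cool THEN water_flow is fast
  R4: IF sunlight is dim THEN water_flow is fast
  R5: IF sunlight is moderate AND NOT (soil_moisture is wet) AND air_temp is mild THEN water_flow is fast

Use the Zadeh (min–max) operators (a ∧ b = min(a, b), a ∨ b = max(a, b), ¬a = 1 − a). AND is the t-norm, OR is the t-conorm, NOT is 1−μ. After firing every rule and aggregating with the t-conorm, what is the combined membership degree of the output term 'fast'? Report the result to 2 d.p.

R1: dim=0.40, wet=0.56; AND[min(a, b)] → w = 0.40
R2: moderate=0.69, ¬dry=1−0.86=0.14, cool=0.48; AND[min(a, b)] → w = 0.14
R3: cool=0.48 → w = 0.48
R4: dim=0.40 → w = 0.40
R5: moderate=0.69, ¬wet=1−0.56=0.44, mild=0.75; AND[min(a, b)] → w = 0.44
Rules with consequent 'fast': {R1, R3, R4, R5} → strengths 0.40, 0.48, 0.40, 0.44
Aggregate via t-conorm [max(a, b)]: 0.48

0.48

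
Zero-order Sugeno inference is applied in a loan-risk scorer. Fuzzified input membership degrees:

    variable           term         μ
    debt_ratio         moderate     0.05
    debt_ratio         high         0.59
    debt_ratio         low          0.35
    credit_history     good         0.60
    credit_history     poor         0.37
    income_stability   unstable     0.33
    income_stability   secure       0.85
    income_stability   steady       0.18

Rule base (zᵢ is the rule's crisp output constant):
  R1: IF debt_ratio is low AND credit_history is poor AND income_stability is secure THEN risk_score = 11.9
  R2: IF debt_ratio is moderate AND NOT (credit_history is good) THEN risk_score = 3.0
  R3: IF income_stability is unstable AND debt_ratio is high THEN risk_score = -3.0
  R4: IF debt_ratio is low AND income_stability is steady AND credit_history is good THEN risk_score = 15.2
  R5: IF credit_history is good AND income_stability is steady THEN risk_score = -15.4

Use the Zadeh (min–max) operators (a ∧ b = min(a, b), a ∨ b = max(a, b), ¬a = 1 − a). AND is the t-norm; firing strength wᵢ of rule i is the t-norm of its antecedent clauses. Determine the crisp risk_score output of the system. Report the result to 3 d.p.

R1 (z=11.9): low=0.35, poor=0.37, secure=0.85; AND[min(a, b)] → w = 0.35
R2 (z=3.0): moderate=0.05, ¬good=1−0.60=0.40; AND[min(a, b)] → w = 0.05
R3 (z=-3.0): unstable=0.33, high=0.59; AND[min(a, b)] → w = 0.33
R4 (z=15.2): low=0.35, steady=0.18, good=0.60; AND[min(a, b)] → w = 0.18
R5 (z=-15.4): good=0.60, steady=0.18; AND[min(a, b)] → w = 0.18
Weighted average = (0.35·11.9 + 0.05·3.0 + 0.33·-3.0 + 0.18·15.2 + 0.18·-15.4) / (0.35 + 0.05 + 0.33 + 0.18 + 0.18)
  = 3.2890 / 1.0900 = 3.017

3.017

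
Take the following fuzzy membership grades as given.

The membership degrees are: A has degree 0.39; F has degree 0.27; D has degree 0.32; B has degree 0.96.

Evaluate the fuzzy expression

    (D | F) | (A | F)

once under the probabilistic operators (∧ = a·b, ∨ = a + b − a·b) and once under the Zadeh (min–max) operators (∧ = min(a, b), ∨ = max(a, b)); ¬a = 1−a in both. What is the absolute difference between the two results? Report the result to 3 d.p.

0.389

Under probabilistic:
  D | F = a + b − a·b on (0.3200, 0.2700) = 0.5036
  A | F = a + b − a·b on (0.3900, 0.2700) = 0.5547
  (D | F) | (A | F) = a + b − a·b on (0.5036, 0.5547) = 0.7790
  → value = 0.7790
Under Zadeh (min–max):
  D | F = max(a, b) on (0.32, 0.27) = 0.32
  A | F = max(a, b) on (0.39, 0.27) = 0.39
  (D | F) | (A | F) = max(a, b) on (0.32, 0.39) = 0.39
  → value = 0.3900
|0.7790 − 0.3900| = 0.389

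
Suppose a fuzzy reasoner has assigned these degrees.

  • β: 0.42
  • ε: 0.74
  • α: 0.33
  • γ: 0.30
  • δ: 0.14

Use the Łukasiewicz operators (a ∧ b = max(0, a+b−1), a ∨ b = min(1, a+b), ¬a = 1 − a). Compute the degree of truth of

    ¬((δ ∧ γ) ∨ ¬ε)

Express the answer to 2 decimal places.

δ ∧ γ = max(0, a+b−1) on (0.14, 0.30) = 0.00
¬ε = 1 − 0.74 = 0.26
(δ ∧ γ) ∨ ¬ε = min(1, a+b) on (0.00, 0.26) = 0.26
¬((δ ∧ γ) ∨ ¬ε) = 1 − 0.26 = 0.74

0.74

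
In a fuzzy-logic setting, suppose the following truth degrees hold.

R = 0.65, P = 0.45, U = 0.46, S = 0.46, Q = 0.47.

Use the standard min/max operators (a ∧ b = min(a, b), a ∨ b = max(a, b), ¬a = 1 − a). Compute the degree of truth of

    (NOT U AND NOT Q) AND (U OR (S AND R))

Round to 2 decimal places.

NOT U = 1 − 0.46 = 0.54
NOT Q = 1 − 0.47 = 0.53
NOT U AND NOT Q = min(a, b) on (0.54, 0.53) = 0.53
S AND R = min(a, b) on (0.46, 0.65) = 0.46
U OR (S AND R) = max(a, b) on (0.46, 0.46) = 0.46
(NOT U AND NOT Q) AND (U OR (S AND R)) = min(a, b) on (0.53, 0.46) = 0.46

0.46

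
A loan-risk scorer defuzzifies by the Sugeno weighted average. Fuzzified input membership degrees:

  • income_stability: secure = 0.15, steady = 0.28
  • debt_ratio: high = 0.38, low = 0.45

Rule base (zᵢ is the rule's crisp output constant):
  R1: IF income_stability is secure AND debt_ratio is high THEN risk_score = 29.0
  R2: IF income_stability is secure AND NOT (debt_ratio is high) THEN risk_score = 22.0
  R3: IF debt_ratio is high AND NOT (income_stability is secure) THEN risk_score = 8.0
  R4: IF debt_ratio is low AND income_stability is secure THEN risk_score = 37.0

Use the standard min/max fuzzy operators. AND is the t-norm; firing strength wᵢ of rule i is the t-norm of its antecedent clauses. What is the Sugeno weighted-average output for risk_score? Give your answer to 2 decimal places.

R1 (z=29.0): secure=0.15, high=0.38; AND[min(a, b)] → w = 0.15
R2 (z=22.0): secure=0.15, ¬high=1−0.38=0.62; AND[min(a, b)] → w = 0.15
R3 (z=8.0): high=0.38, ¬secure=1−0.15=0.85; AND[min(a, b)] → w = 0.38
R4 (z=37.0): low=0.45, secure=0.15; AND[min(a, b)] → w = 0.15
Weighted average = (0.15·29.0 + 0.15·22.0 + 0.38·8.0 + 0.15·37.0) / (0.15 + 0.15 + 0.38 + 0.15)
  = 16.2400 / 0.8300 = 19.57

19.57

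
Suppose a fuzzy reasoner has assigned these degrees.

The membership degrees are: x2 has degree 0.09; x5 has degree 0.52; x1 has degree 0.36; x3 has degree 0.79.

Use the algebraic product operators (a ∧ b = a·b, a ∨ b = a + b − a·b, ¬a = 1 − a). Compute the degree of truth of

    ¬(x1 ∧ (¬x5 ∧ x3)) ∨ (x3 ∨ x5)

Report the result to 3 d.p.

0.986

¬x5 = 1 − 0.5200 = 0.4800
¬x5 ∧ x3 = a·b on (0.4800, 0.7900) = 0.3792
x1 ∧ (¬x5 ∧ x3) = a·b on (0.3600, 0.3792) = 0.1365
¬(x1 ∧ (¬x5 ∧ x3)) = 1 − 0.1365 = 0.8635
x3 ∨ x5 = a + b − a·b on (0.7900, 0.5200) = 0.8992
¬(x1 ∧ (¬x5 ∧ x3)) ∨ (x3 ∨ x5) = a + b − a·b on (0.8635, 0.8992) = 0.9862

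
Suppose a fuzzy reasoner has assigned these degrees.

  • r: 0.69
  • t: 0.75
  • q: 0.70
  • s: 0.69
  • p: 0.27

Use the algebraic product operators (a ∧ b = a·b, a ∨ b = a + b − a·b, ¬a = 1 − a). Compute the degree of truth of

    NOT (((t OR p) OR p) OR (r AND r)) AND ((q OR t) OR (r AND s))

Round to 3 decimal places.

0.067

t OR p = a + b − a·b on (0.7500, 0.2700) = 0.8175
(t OR p) OR p = a + b − a·b on (0.8175, 0.2700) = 0.8668
r AND r = a·b on (0.6900, 0.6900) = 0.4761
((t OR p) OR p) OR (r AND r) = a + b − a·b on (0.8668, 0.4761) = 0.9302
NOT (((t OR p) OR p) OR (r AND r)) = 1 − 0.9302 = 0.0698
q OR t = a + b − a·b on (0.7000, 0.7500) = 0.9250
r AND s = a·b on (0.6900, 0.6900) = 0.4761
(q OR t) OR (r AND s) = a + b − a·b on (0.9250, 0.4761) = 0.9607
NOT (((t OR p) OR p) OR (r AND r)) AND ((q OR t) OR (r AND s)) = a·b on (0.0698, 0.9607) = 0.0671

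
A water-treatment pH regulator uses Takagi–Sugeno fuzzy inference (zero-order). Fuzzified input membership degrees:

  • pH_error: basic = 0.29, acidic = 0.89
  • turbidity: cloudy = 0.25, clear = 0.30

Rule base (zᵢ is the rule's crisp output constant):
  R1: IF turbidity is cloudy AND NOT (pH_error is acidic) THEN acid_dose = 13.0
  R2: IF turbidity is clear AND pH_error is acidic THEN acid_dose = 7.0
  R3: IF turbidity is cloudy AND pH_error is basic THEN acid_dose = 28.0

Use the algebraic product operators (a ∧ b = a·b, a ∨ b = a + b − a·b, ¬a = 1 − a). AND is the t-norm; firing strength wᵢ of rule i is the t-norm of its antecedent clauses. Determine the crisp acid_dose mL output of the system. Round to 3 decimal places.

R1 (z=13.0): cloudy=0.25, ¬acidic=1−0.89=0.11; AND[a·b] → w = 0.0275
R2 (z=7.0): clear=0.30, acidic=0.89; AND[a·b] → w = 0.2670
R3 (z=28.0): cloudy=0.25, basic=0.29; AND[a·b] → w = 0.0725
Weighted average = (0.0275·13.0 + 0.2670·7.0 + 0.0725·28.0) / (0.0275 + 0.2670 + 0.0725)
  = 4.2565 / 0.3670 = 11.598

11.598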